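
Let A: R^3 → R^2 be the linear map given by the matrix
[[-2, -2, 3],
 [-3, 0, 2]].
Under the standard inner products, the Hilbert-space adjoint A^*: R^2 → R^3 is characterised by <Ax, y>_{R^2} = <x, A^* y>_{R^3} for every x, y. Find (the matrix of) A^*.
A^* = A^T =
[[-2, -3],
 [-2, 0],
 [3, 2]]

For real matrices with standard dot products, the defining identity <Ax, y> = <x, A^* y> gives (Ax)^T y = x^T (A^*) y, i.e. x^T A^T y = x^T (A^*) y. Since this holds for all x, y, we must have A^* = A^T. Therefore
A^* =
[[-2, -3],
 [-2, 0],
 [3, 2]].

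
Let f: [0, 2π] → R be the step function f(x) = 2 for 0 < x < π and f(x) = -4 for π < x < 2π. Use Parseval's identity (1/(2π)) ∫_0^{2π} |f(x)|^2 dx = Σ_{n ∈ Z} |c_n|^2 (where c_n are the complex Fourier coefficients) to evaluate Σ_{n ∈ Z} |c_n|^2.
Σ |c_n|^2 = 10

Parseval equates the L^2 energy of f (normalised by 1/(2π)) with the ℓ^2 sum of its Fourier coefficients: (1/(2π)) ∫_0^{2π} |f|^2 = Σ |c_n|^2.
Compute the left side: (1/(2π)) [∫_0^π 2^2 dx + ∫_π^{2π} (-4)^2 dx] = (1/(2π)) · (4π + 16π) = (4 + 16)/2 = 10.
So Σ_{n ∈ Z} |c_n|^2 = 10.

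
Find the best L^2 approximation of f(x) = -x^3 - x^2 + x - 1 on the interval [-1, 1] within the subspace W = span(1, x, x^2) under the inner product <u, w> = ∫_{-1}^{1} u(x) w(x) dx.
g(x) = -x^2 + 2*x/5 - 1

The best approximation g ∈ W is the orthogonal projection of f onto W. Writing g = a_0 + a_1 x + a_2 x^2, the coefficients solve the normal equations G · a = b where
  G_{ij} = <φ_i, φ_j> and b_i = <f, φ_i>, with φ_0 = 1, φ_1 = x, φ_2 = x^2.
G =
  [2, 0, 2/3]
  [0, 2/3, 0]
  [2/3, 0, 2/5],
b = (-8/3, 4/15, -16/15).
Solving gives a_0 = -1, a_1 = 2/5, a_2 = -1, so
  g(x) = -x^2 + 2*x/5 - 1.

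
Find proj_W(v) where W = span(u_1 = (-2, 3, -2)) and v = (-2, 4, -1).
proj_W(v) = (-36/17, 54/17, -36/17)

Set up U = [u_1 | ... | u_1] ∈ R^(3×1). The projector onto W = col(U) is P = U (U^T U)^(-1) U^T.
Compute U^T U =
  [17],
and U^T v = (18).
Solve U^T U · c = U^T v for the coefficients: c = (18/17). The projection is proj_W(v) = U c.
Check: (v - proj_W(v)) · u_1 = 0  (should be 0).
Result: proj_W(v) = (-36/17, 54/17, -36/17).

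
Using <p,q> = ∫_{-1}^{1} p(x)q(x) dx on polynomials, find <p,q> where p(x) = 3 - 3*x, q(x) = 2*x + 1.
<p,q> = 2

Expand the product: p(x)·q(x) = -6*x^2 + 3*x + 3.
∫_{-1}^{1} of each monomial x^k gives [2/(k+1) if k even, 0 if k odd]. Integrating term-by-term (or equivalently evaluating the antiderivative F(x) = -2*x^3 + 3*x^2/2 + 3*x at the endpoints):
  F(1) − F(−1) = 5/2 − (1/2) = 2.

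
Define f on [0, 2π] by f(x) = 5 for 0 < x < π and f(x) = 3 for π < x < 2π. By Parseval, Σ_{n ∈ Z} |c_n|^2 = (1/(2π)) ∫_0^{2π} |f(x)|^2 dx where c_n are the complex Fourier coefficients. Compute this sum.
Σ |c_n|^2 = 17

Parseval equates the L^2 energy of f (normalised by 1/(2π)) with the ℓ^2 sum of its Fourier coefficients: (1/(2π)) ∫_0^{2π} |f|^2 = Σ |c_n|^2.
Compute the left side: (1/(2π)) [∫_0^π 5^2 dx + ∫_π^{2π} 3^2 dx] = (1/(2π)) · (25π + 9π) = (25 + 9)/2 = 17.
So Σ_{n ∈ Z} |c_n|^2 = 17.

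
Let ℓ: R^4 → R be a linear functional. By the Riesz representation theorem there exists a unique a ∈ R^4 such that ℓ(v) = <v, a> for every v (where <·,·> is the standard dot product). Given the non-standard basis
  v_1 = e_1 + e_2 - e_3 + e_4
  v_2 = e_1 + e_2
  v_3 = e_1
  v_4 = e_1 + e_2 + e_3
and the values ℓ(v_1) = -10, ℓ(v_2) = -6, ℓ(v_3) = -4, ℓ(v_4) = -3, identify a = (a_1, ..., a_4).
a = (-4, -2, 3, -1)

Write a = (a_1, ..., a_4) in the standard basis. For each basis vector v_i, ℓ(v_i) = <v_i, a> is a linear equation in the a_j's. Collect the n equations into a matrix system V a = ℓ, where row i of V is v_i (expressed in the standard basis). Since V is invertible (lower-triangular with 1s on the diagonal, up to permutation), solve by back-substitution:
  V =
[[1, 1, -1, 1],
 [1, 1, 0, 0],
 [1, 0, 0, 0],
 [1, 1, 1, 0]]
  V a = (-10, -6, -4, -3)
Solving gives a = (-4, -2, 3, -1).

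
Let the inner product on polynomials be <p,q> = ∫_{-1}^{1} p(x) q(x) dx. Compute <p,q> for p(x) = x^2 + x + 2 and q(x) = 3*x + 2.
<p,q> = 34/3

Expand the product: p(x)·q(x) = 3*x^3 + 5*x^2 + 8*x + 4.
∫_{-1}^{1} of each monomial x^k gives [2/(k+1) if k even, 0 if k odd]. Integrating term-by-term (or equivalently evaluating the antiderivative F(x) = 3*x^4/4 + 5*x^3/3 + 4*x^2 + 4*x at the endpoints):
  F(1) − F(−1) = 125/12 − (-11/12) = 34/3.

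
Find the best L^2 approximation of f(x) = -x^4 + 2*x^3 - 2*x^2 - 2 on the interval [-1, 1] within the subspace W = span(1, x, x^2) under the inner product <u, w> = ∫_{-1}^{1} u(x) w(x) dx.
g(x) = -20*x^2/7 + 6*x/5 - 67/35

The best approximation g ∈ W is the orthogonal projection of f onto W. Writing g = a_0 + a_1 x + a_2 x^2, the coefficients solve the normal equations G · a = b where
  G_{ij} = <φ_i, φ_j> and b_i = <f, φ_i>, with φ_0 = 1, φ_1 = x, φ_2 = x^2.
G =
  [2, 0, 2/3]
  [0, 2/3, 0]
  [2/3, 0, 2/5],
b = (-86/15, 4/5, -254/105).
Solving gives a_0 = -67/35, a_1 = 6/5, a_2 = -20/7, so
  g(x) = -20*x^2/7 + 6*x/5 - 67/35.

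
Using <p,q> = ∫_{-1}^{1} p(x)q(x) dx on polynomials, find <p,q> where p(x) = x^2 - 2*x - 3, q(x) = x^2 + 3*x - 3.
<p,q> = 52/5

Expand the product: p(x)·q(x) = x^4 + x^3 - 12*x^2 - 3*x + 9.
∫_{-1}^{1} of each monomial x^k gives [2/(k+1) if k even, 0 if k odd]. Integrating term-by-term (or equivalently evaluating the antiderivative F(x) = x^5/5 + x^4/4 - 4*x^3 - 3*x^2/2 + 9*x at the endpoints):
  F(1) − F(−1) = 79/20 − (-129/20) = 52/5.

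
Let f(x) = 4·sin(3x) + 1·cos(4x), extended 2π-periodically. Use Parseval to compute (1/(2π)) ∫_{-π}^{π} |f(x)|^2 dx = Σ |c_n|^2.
Σ |c_n|^2 = 17/2

Expand |f|^2 and use orthogonality of {sin(nx), cos(mx)} on [-π, π]:
  ∫_{-π}^{π} sin(nx)^2 dx = π, ∫ cos(mx)^2 dx = π, and cross terms integrate to 0.
So ∫_{-π}^{π} f(x)^2 dx = 4^2 · π + 1^2 · π = (16 + 1)π.
Divide by 2π: (16 + 1)/2 = 17/2.
By Parseval, this equals Σ |c_n|^2.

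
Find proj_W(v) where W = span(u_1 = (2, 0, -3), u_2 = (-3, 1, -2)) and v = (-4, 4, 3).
proj_W(v) = (-433/91, 5/7, 227/91)

Set up U = [u_1 | ... | u_2] ∈ R^(3×2). The projector onto W = col(U) is P = U (U^T U)^(-1) U^T.
Compute U^T U =
  [13, 0]
  [0, 14],
and U^T v = (-17, 10).
Solve U^T U · c = U^T v for the coefficients: c = (-17/13, 5/7). The projection is proj_W(v) = U c.
Check: (v - proj_W(v)) · u_1 = 0  (should be 0).
Check: (v - proj_W(v)) · u_2 = 0  (should be 0).
Result: proj_W(v) = (-433/91, 5/7, 227/91).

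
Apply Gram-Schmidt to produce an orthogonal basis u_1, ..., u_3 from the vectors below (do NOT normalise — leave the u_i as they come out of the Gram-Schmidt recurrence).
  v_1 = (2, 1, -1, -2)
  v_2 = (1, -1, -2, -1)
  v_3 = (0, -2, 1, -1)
Orthogonal basis:
  u_1 = (2, 1, -1, -2)
  u_2 = (0, -3/2, -3/2, 0)
  u_3 = (1/5, -7/5, 7/5, -6/5)

Apply the Gram-Schmidt recurrence
  u_1 = v_1
  u_i = v_i − Σ_{j<i} ((v_i · u_j) / (u_j · u_j)) · u_j.

Step by step this gives:
  u_1 = (2, 1, -1, -2)
  u_2 = (0, -3/2, -3/2, 0)
  u_3 = (1/5, -7/5, 7/5, -6/5)

Orthogonality check:
  u_2 · u_1 = 0 (should be 0)
  u_3 · u_1 = 0 (should be 0)
  u_3 · u_2 = 0 (should be 0)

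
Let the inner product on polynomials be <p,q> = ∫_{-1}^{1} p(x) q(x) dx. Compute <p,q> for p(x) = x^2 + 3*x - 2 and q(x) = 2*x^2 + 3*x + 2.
<p,q> = -38/15

Expand the product: p(x)·q(x) = 2*x^4 + 9*x^3 + 7*x^2 - 4.
∫_{-1}^{1} of each monomial x^k gives [2/(k+1) if k even, 0 if k odd]. Integrating term-by-term (or equivalently evaluating the antiderivative F(x) = 2*x^5/5 + 9*x^4/4 + 7*x^3/3 - 4*x at the endpoints):
  F(1) − F(−1) = 59/60 − (211/60) = -38/15.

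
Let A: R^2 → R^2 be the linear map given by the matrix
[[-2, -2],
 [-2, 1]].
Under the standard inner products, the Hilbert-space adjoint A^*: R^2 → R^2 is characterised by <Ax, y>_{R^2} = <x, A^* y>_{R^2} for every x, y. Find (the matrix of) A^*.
A^* = A^T =
[[-2, -2],
 [-2, 1]]

For real matrices with standard dot products, the defining identity <Ax, y> = <x, A^* y> gives (Ax)^T y = x^T (A^*) y, i.e. x^T A^T y = x^T (A^*) y. Since this holds for all x, y, we must have A^* = A^T. Therefore
A^* =
[[-2, -2],
 [-2, 1]].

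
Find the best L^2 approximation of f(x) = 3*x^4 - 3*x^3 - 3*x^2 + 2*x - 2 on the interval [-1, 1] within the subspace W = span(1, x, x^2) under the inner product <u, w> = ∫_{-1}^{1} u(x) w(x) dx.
g(x) = -3*x^2/7 + x/5 - 79/35

The best approximation g ∈ W is the orthogonal projection of f onto W. Writing g = a_0 + a_1 x + a_2 x^2, the coefficients solve the normal equations G · a = b where
  G_{ij} = <φ_i, φ_j> and b_i = <f, φ_i>, with φ_0 = 1, φ_1 = x, φ_2 = x^2.
G =
  [2, 0, 2/3]
  [0, 2/3, 0]
  [2/3, 0, 2/5],
b = (-24/5, 2/15, -176/105).
Solving gives a_0 = -79/35, a_1 = 1/5, a_2 = -3/7, so
  g(x) = -3*x^2/7 + x/5 - 79/35.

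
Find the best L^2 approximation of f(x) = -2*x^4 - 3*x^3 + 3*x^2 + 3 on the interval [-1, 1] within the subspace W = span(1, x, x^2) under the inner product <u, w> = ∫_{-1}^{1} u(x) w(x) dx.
g(x) = 9*x^2/7 - 9*x/5 + 111/35

The best approximation g ∈ W is the orthogonal projection of f onto W. Writing g = a_0 + a_1 x + a_2 x^2, the coefficients solve the normal equations G · a = b where
  G_{ij} = <φ_i, φ_j> and b_i = <f, φ_i>, with φ_0 = 1, φ_1 = x, φ_2 = x^2.
G =
  [2, 0, 2/3]
  [0, 2/3, 0]
  [2/3, 0, 2/5],
b = (36/5, -6/5, 92/35).
Solving gives a_0 = 111/35, a_1 = -9/5, a_2 = 9/7, so
  g(x) = 9*x^2/7 - 9*x/5 + 111/35.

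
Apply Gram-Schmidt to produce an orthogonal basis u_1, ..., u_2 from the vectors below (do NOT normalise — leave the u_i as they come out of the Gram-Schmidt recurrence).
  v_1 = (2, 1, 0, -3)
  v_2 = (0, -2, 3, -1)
Orthogonal basis:
  u_1 = (2, 1, 0, -3)
  u_2 = (-1/7, -29/14, 3, -11/14)

Apply the Gram-Schmidt recurrence
  u_1 = v_1
  u_i = v_i − Σ_{j<i} ((v_i · u_j) / (u_j · u_j)) · u_j.

Step by step this gives:
  u_1 = (2, 1, 0, -3)
  u_2 = (-1/7, -29/14, 3, -11/14)

Orthogonality check:
  u_2 · u_1 = 0 (should be 0)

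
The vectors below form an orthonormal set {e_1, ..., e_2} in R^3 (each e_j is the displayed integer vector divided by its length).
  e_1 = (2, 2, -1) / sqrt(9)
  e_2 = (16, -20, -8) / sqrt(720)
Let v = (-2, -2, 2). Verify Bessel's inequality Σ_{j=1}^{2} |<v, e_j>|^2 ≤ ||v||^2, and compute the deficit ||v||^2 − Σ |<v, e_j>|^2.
Σ |<v, e_j>|^2 = 56/5; ||v||^2 = 12; deficit = 4/5

Write each e_j = u_j / sqrt(<u_j, u_j>) where u_j is the displayed integer vector. Then <v, e_j> = <v, u_j> / sqrt(<u_j, u_j>), so |<v, e_j>|^2 = <v, u_j>^2 / <u_j, u_j>.
Coefficients: <v, e_1> = -10/sqrt(9), <v, e_2> = -8/sqrt(720).
Square and sum: Σ |<v, e_j>|^2 = 56/5.
Compute ||v||^2 = v·v = 12.
Deficit = 12 − 56/5 = 4/5 ≥ 0, confirming Bessel's inequality. (The deficit equals ||v − Σ <v,e_j> e_j||^2, the squared distance from v to span{e_j}.)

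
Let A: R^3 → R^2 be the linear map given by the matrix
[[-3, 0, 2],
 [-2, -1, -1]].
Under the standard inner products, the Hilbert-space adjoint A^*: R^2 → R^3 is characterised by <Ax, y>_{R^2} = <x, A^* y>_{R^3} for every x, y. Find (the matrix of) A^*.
A^* = A^T =
[[-3, -2],
 [0, -1],
 [2, -1]]

For real matrices with standard dot products, the defining identity <Ax, y> = <x, A^* y> gives (Ax)^T y = x^T (A^*) y, i.e. x^T A^T y = x^T (A^*) y. Since this holds for all x, y, we must have A^* = A^T. Therefore
A^* =
[[-3, -2],
 [0, -1],
 [2, -1]].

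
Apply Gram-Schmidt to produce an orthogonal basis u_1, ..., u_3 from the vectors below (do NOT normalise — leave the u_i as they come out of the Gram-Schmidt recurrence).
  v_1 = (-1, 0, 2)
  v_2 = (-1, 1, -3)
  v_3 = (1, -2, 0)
Orthogonal basis:
  u_1 = (-1, 0, 2)
  u_2 = (-2, 1, -1)
  u_3 = (-8/15, -4/3, -4/15)

Apply the Gram-Schmidt recurrence
  u_1 = v_1
  u_i = v_i − Σ_{j<i} ((v_i · u_j) / (u_j · u_j)) · u_j.

Step by step this gives:
  u_1 = (-1, 0, 2)
  u_2 = (-2, 1, -1)
  u_3 = (-8/15, -4/3, -4/15)

Orthogonality check:
  u_2 · u_1 = 0 (should be 0)
  u_3 · u_1 = 0 (should be 0)
  u_3 · u_2 = 0 (should be 0)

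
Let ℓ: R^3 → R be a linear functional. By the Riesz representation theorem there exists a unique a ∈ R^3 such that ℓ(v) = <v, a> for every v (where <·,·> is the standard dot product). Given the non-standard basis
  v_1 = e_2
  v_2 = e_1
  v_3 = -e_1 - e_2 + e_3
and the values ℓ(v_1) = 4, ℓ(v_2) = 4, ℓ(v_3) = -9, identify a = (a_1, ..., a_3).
a = (4, 4, -1)

Write a = (a_1, ..., a_3) in the standard basis. For each basis vector v_i, ℓ(v_i) = <v_i, a> is a linear equation in the a_j's. Collect the n equations into a matrix system V a = ℓ, where row i of V is v_i (expressed in the standard basis). Since V is invertible (lower-triangular with 1s on the diagonal, up to permutation), solve by back-substitution:
  V =
[[0, 1, 0],
 [1, 0, 0],
 [-1, -1, 1]]
  V a = (4, 4, -9)
Solving gives a = (4, 4, -1).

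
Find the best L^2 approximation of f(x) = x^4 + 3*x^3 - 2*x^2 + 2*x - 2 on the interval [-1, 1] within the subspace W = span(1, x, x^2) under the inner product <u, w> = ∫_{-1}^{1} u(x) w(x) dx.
g(x) = -8*x^2/7 + 19*x/5 - 73/35

The best approximation g ∈ W is the orthogonal projection of f onto W. Writing g = a_0 + a_1 x + a_2 x^2, the coefficients solve the normal equations G · a = b where
  G_{ij} = <φ_i, φ_j> and b_i = <f, φ_i>, with φ_0 = 1, φ_1 = x, φ_2 = x^2.
G =
  [2, 0, 2/3]
  [0, 2/3, 0]
  [2/3, 0, 2/5],
b = (-74/15, 38/15, -194/105).
Solving gives a_0 = -73/35, a_1 = 19/5, a_2 = -8/7, so
  g(x) = -8*x^2/7 + 19*x/5 - 73/35.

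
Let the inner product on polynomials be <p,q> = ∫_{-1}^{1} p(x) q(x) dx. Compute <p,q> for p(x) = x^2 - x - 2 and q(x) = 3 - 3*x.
<p,q> = -8

Expand the product: p(x)·q(x) = -3*x^3 + 6*x^2 + 3*x - 6.
∫_{-1}^{1} of each monomial x^k gives [2/(k+1) if k even, 0 if k odd]. Integrating term-by-term (or equivalently evaluating the antiderivative F(x) = -3*x^4/4 + 2*x^3 + 3*x^2/2 - 6*x at the endpoints):
  F(1) − F(−1) = -13/4 − (19/4) = -8.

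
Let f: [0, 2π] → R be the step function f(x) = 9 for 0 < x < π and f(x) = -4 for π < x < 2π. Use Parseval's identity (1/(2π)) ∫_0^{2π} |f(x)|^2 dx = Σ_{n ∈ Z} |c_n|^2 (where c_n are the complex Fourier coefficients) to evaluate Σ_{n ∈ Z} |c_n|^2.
Σ |c_n|^2 = 97/2

Parseval equates the L^2 energy of f (normalised by 1/(2π)) with the ℓ^2 sum of its Fourier coefficients: (1/(2π)) ∫_0^{2π} |f|^2 = Σ |c_n|^2.
Compute the left side: (1/(2π)) [∫_0^π 9^2 dx + ∫_π^{2π} (-4)^2 dx] = (1/(2π)) · (81π + 16π) = (81 + 16)/2 = 97/2.
So Σ_{n ∈ Z} |c_n|^2 = 97/2.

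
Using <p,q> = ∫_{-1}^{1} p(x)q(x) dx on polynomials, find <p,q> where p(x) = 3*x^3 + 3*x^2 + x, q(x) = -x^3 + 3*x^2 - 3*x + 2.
<p,q> = 26/35

Expand the product: p(x)·q(x) = -3*x^6 + 6*x^5 - x^4 + 3*x^2 + 2*x.
∫_{-1}^{1} of each monomial x^k gives [2/(k+1) if k even, 0 if k odd]. Integrating term-by-term (or equivalently evaluating the antiderivative F(x) = -3*x^7/7 + x^6 - x^5/5 + x^3 + x^2 at the endpoints):
  F(1) − F(−1) = 83/35 − (57/35) = 26/35.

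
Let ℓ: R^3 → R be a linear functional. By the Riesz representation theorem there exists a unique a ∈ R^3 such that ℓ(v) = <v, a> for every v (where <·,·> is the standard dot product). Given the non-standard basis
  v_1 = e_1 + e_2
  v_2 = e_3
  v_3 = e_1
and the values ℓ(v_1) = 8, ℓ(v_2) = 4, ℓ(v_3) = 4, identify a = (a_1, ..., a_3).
a = (4, 4, 4)

Write a = (a_1, ..., a_3) in the standard basis. For each basis vector v_i, ℓ(v_i) = <v_i, a> is a linear equation in the a_j's. Collect the n equations into a matrix system V a = ℓ, where row i of V is v_i (expressed in the standard basis). Since V is invertible (lower-triangular with 1s on the diagonal, up to permutation), solve by back-substitution:
  V =
[[1, 1, 0],
 [0, 0, 1],
 [1, 0, 0]]
  V a = (8, 4, 4)
Solving gives a = (4, 4, 4).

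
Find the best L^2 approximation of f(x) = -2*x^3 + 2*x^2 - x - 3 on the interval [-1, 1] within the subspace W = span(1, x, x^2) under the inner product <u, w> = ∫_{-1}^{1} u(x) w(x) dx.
g(x) = 2*x^2 - 11*x/5 - 3

The best approximation g ∈ W is the orthogonal projection of f onto W. Writing g = a_0 + a_1 x + a_2 x^2, the coefficients solve the normal equations G · a = b where
  G_{ij} = <φ_i, φ_j> and b_i = <f, φ_i>, with φ_0 = 1, φ_1 = x, φ_2 = x^2.
G =
  [2, 0, 2/3]
  [0, 2/3, 0]
  [2/3, 0, 2/5],
b = (-14/3, -22/15, -6/5).
Solving gives a_0 = -3, a_1 = -11/5, a_2 = 2, so
  g(x) = 2*x^2 - 11*x/5 - 3.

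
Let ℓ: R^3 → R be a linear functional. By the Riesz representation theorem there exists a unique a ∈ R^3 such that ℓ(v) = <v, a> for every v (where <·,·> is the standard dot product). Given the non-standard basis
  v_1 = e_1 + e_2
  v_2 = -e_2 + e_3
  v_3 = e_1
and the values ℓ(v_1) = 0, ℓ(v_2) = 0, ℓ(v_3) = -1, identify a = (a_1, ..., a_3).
a = (-1, 1, 1)

Write a = (a_1, ..., a_3) in the standard basis. For each basis vector v_i, ℓ(v_i) = <v_i, a> is a linear equation in the a_j's. Collect the n equations into a matrix system V a = ℓ, where row i of V is v_i (expressed in the standard basis). Since V is invertible (lower-triangular with 1s on the diagonal, up to permutation), solve by back-substitution:
  V =
[[1, 1, 0],
 [0, -1, 1],
 [1, 0, 0]]
  V a = (0, 0, -1)
Solving gives a = (-1, 1, 1).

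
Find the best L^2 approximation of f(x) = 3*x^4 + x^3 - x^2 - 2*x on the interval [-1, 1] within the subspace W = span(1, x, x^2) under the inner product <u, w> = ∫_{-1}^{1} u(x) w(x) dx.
g(x) = 11*x^2/7 - 7*x/5 - 9/35

The best approximation g ∈ W is the orthogonal projection of f onto W. Writing g = a_0 + a_1 x + a_2 x^2, the coefficients solve the normal equations G · a = b where
  G_{ij} = <φ_i, φ_j> and b_i = <f, φ_i>, with φ_0 = 1, φ_1 = x, φ_2 = x^2.
G =
  [2, 0, 2/3]
  [0, 2/3, 0]
  [2/3, 0, 2/5],
b = (8/15, -14/15, 16/35).
Solving gives a_0 = -9/35, a_1 = -7/5, a_2 = 11/7, so
  g(x) = 11*x^2/7 - 7*x/5 - 9/35.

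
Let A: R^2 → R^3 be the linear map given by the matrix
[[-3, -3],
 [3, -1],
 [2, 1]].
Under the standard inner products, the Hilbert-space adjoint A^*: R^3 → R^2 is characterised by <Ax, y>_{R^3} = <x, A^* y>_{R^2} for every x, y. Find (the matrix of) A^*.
A^* = A^T =
[[-3, 3, 2],
 [-3, -1, 1]]

For real matrices with standard dot products, the defining identity <Ax, y> = <x, A^* y> gives (Ax)^T y = x^T (A^*) y, i.e. x^T A^T y = x^T (A^*) y. Since this holds for all x, y, we must have A^* = A^T. Therefore
A^* =
[[-3, 3, 2],
 [-3, -1, 1]].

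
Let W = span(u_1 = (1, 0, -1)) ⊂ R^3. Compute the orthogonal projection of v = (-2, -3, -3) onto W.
proj_W(v) = (1/2, 0, -1/2)

Set up U = [u_1 | ... | u_1] ∈ R^(3×1). The projector onto W = col(U) is P = U (U^T U)^(-1) U^T.
Compute U^T U =
  [2],
and U^T v = (1).
Solve U^T U · c = U^T v for the coefficients: c = (1/2). The projection is proj_W(v) = U c.
Check: (v - proj_W(v)) · u_1 = 0  (should be 0).
Result: proj_W(v) = (1/2, 0, -1/2).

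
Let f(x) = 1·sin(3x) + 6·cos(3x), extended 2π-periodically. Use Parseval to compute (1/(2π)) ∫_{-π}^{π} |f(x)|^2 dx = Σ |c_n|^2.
Σ |c_n|^2 = 37/2

Expand |f|^2 and use orthogonality of {sin(nx), cos(mx)} on [-π, π]:
  ∫_{-π}^{π} sin(nx)^2 dx = π, ∫ cos(mx)^2 dx = π, and cross terms integrate to 0.
So ∫_{-π}^{π} f(x)^2 dx = 1^2 · π + 6^2 · π = (1 + 36)π.
Divide by 2π: (1 + 36)/2 = 37/2.
By Parseval, this equals Σ |c_n|^2.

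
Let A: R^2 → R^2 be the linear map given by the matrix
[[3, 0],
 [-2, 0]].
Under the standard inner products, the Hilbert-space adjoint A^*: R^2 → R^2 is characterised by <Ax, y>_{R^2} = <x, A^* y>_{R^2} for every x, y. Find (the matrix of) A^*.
A^* = A^T =
[[3, -2],
 [0, 0]]

For real matrices with standard dot products, the defining identity <Ax, y> = <x, A^* y> gives (Ax)^T y = x^T (A^*) y, i.e. x^T A^T y = x^T (A^*) y. Since this holds for all x, y, we must have A^* = A^T. Therefore
A^* =
[[3, -2],
 [0, 0]].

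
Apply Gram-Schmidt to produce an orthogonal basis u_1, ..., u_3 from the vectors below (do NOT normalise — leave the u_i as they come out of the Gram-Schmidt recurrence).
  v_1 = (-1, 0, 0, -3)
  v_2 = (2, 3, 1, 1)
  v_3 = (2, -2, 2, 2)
Orthogonal basis:
  u_1 = (-1, 0, 0, -3)
  u_2 = (3/2, 3, 1, -1/2)
  u_3 = (36/25, -38/25, 54/25, -12/25)

Apply the Gram-Schmidt recurrence
  u_1 = v_1
  u_i = v_i − Σ_{j<i} ((v_i · u_j) / (u_j · u_j)) · u_j.

Step by step this gives:
  u_1 = (-1, 0, 0, -3)
  u_2 = (3/2, 3, 1, -1/2)
  u_3 = (36/25, -38/25, 54/25, -12/25)

Orthogonality check:
  u_2 · u_1 = 0 (should be 0)
  u_3 · u_1 = 0 (should be 0)
  u_3 · u_2 = 0 (should be 0)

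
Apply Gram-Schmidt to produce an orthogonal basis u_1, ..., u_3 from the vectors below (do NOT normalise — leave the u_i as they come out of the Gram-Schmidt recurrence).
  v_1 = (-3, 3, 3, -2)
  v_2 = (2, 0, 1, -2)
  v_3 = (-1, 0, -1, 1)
Orthogonal basis:
  u_1 = (-3, 3, 3, -2)
  u_2 = (65/31, -3/31, 28/31, -60/31)
  u_3 = (-11/278, 39/278, -43/139, -27/139)

Apply the Gram-Schmidt recurrence
  u_1 = v_1
  u_i = v_i − Σ_{j<i} ((v_i · u_j) / (u_j · u_j)) · u_j.

Step by step this gives:
  u_1 = (-3, 3, 3, -2)
  u_2 = (65/31, -3/31, 28/31, -60/31)
  u_3 = (-11/278, 39/278, -43/139, -27/139)

Orthogonality check:
  u_2 · u_1 = 0 (should be 0)
  u_3 · u_1 = 0 (should be 0)
  u_3 · u_2 = 0 (should be 0)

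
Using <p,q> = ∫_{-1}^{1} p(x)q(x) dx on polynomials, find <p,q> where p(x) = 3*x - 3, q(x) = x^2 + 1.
<p,q> = -8

Expand the product: p(x)·q(x) = 3*x^3 - 3*x^2 + 3*x - 3.
∫_{-1}^{1} of each monomial x^k gives [2/(k+1) if k even, 0 if k odd]. Integrating term-by-term (or equivalently evaluating the antiderivative F(x) = 3*x^4/4 - x^3 + 3*x^2/2 - 3*x at the endpoints):
  F(1) − F(−1) = -7/4 − (25/4) = -8.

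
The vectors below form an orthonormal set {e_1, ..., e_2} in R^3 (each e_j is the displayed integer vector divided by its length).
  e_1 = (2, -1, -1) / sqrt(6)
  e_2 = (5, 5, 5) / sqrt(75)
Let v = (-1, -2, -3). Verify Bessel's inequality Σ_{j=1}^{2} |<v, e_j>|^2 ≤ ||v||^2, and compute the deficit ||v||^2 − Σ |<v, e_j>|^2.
Σ |<v, e_j>|^2 = 27/2; ||v||^2 = 14; deficit = 1/2

Write each e_j = u_j / sqrt(<u_j, u_j>) where u_j is the displayed integer vector. Then <v, e_j> = <v, u_j> / sqrt(<u_j, u_j>), so |<v, e_j>|^2 = <v, u_j>^2 / <u_j, u_j>.
Coefficients: <v, e_1> = 3/sqrt(6), <v, e_2> = -30/sqrt(75).
Square and sum: Σ |<v, e_j>|^2 = 27/2.
Compute ||v||^2 = v·v = 14.
Deficit = 14 − 27/2 = 1/2 ≥ 0, confirming Bessel's inequality. (The deficit equals ||v − Σ <v,e_j> e_j||^2, the squared distance from v to span{e_j}.)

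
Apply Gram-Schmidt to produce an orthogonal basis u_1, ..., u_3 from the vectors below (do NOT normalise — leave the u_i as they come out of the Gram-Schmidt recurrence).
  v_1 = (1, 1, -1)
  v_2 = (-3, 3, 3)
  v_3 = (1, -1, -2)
Orthogonal basis:
  u_1 = (1, 1, -1)
  u_2 = (-2, 4, 2)
  u_3 = (-1/2, 0, -1/2)

Apply the Gram-Schmidt recurrence
  u_1 = v_1
  u_i = v_i − Σ_{j<i} ((v_i · u_j) / (u_j · u_j)) · u_j.

Step by step this gives:
  u_1 = (1, 1, -1)
  u_2 = (-2, 4, 2)
  u_3 = (-1/2, 0, -1/2)

Orthogonality check:
  u_2 · u_1 = 0 (should be 0)
  u_3 · u_1 = 0 (should be 0)
  u_3 · u_2 = 0 (should be 0)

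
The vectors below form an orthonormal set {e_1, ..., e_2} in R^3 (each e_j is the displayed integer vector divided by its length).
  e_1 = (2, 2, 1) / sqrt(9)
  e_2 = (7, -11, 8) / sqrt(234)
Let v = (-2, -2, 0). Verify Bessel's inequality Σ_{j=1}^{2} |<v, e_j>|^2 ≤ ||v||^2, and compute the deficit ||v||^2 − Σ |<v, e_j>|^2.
Σ |<v, e_j>|^2 = 96/13; ||v||^2 = 8; deficit = 8/13

Write each e_j = u_j / sqrt(<u_j, u_j>) where u_j is the displayed integer vector. Then <v, e_j> = <v, u_j> / sqrt(<u_j, u_j>), so |<v, e_j>|^2 = <v, u_j>^2 / <u_j, u_j>.
Coefficients: <v, e_1> = -8/sqrt(9), <v, e_2> = 8/sqrt(234).
Square and sum: Σ |<v, e_j>|^2 = 96/13.
Compute ||v||^2 = v·v = 8.
Deficit = 8 − 96/13 = 8/13 ≥ 0, confirming Bessel's inequality. (The deficit equals ||v − Σ <v,e_j> e_j||^2, the squared distance from v to span{e_j}.)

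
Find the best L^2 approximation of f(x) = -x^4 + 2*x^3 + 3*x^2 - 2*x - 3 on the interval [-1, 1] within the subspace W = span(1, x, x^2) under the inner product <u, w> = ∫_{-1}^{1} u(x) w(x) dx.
g(x) = 15*x^2/7 - 4*x/5 - 102/35

The best approximation g ∈ W is the orthogonal projection of f onto W. Writing g = a_0 + a_1 x + a_2 x^2, the coefficients solve the normal equations G · a = b where
  G_{ij} = <φ_i, φ_j> and b_i = <f, φ_i>, with φ_0 = 1, φ_1 = x, φ_2 = x^2.
G =
  [2, 0, 2/3]
  [0, 2/3, 0]
  [2/3, 0, 2/5],
b = (-22/5, -8/15, -38/35).
Solving gives a_0 = -102/35, a_1 = -4/5, a_2 = 15/7, so
  g(x) = 15*x^2/7 - 4*x/5 - 102/35.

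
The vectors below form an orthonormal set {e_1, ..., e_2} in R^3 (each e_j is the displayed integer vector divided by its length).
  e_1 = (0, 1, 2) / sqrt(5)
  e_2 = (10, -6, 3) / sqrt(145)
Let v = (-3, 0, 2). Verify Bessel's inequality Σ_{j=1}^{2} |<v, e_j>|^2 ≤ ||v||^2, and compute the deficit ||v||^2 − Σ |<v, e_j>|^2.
Σ |<v, e_j>|^2 = 208/29; ||v||^2 = 13; deficit = 169/29

Write each e_j = u_j / sqrt(<u_j, u_j>) where u_j is the displayed integer vector. Then <v, e_j> = <v, u_j> / sqrt(<u_j, u_j>), so |<v, e_j>|^2 = <v, u_j>^2 / <u_j, u_j>.
Coefficients: <v, e_1> = 4/sqrt(5), <v, e_2> = -24/sqrt(145).
Square and sum: Σ |<v, e_j>|^2 = 208/29.
Compute ||v||^2 = v·v = 13.
Deficit = 13 − 208/29 = 169/29 ≥ 0, confirming Bessel's inequality. (The deficit equals ||v − Σ <v,e_j> e_j||^2, the squared distance from v to span{e_j}.)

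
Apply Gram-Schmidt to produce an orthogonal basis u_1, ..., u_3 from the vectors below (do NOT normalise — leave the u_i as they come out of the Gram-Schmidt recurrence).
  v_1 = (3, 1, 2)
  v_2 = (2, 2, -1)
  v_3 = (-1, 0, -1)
Orthogonal basis:
  u_1 = (3, 1, 2)
  u_2 = (5/7, 11/7, -13/7)
  u_3 = (-1/18, 7/90, 2/45)

Apply the Gram-Schmidt recurrence
  u_1 = v_1
  u_i = v_i − Σ_{j<i} ((v_i · u_j) / (u_j · u_j)) · u_j.

Step by step this gives:
  u_1 = (3, 1, 2)
  u_2 = (5/7, 11/7, -13/7)
  u_3 = (-1/18, 7/90, 2/45)

Orthogonality check:
  u_2 · u_1 = 0 (should be 0)
  u_3 · u_1 = 0 (should be 0)
  u_3 · u_2 = 0 (should be 0)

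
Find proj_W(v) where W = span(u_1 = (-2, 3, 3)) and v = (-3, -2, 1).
proj_W(v) = (-3/11, 9/22, 9/22)

Set up U = [u_1 | ... | u_1] ∈ R^(3×1). The projector onto W = col(U) is P = U (U^T U)^(-1) U^T.
Compute U^T U =
  [22],
and U^T v = (3).
Solve U^T U · c = U^T v for the coefficients: c = (3/22). The projection is proj_W(v) = U c.
Check: (v - proj_W(v)) · u_1 = 0  (should be 0).
Result: proj_W(v) = (-3/11, 9/22, 9/22).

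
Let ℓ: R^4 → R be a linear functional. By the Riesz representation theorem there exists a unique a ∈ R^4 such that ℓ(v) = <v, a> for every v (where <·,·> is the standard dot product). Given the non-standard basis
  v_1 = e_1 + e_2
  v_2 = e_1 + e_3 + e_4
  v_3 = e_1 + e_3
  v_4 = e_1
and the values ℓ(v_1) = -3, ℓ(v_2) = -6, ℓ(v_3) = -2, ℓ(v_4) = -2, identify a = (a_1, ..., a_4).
a = (-2, -1, 0, -4)

Write a = (a_1, ..., a_4) in the standard basis. For each basis vector v_i, ℓ(v_i) = <v_i, a> is a linear equation in the a_j's. Collect the n equations into a matrix system V a = ℓ, where row i of V is v_i (expressed in the standard basis). Since V is invertible (lower-triangular with 1s on the diagonal, up to permutation), solve by back-substitution:
  V =
[[1, 1, 0, 0],
 [1, 0, 1, 1],
 [1, 0, 1, 0],
 [1, 0, 0, 0]]
  V a = (-3, -6, -2, -2)
Solving gives a = (-2, -1, 0, -4).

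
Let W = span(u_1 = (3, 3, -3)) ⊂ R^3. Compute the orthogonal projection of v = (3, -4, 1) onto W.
proj_W(v) = (-2/3, -2/3, 2/3)

Set up U = [u_1 | ... | u_1] ∈ R^(3×1). The projector onto W = col(U) is P = U (U^T U)^(-1) U^T.
Compute U^T U =
  [27],
and U^T v = (-6).
Solve U^T U · c = U^T v for the coefficients: c = (-2/9). The projection is proj_W(v) = U c.
Check: (v - proj_W(v)) · u_1 = 0  (should be 0).
Result: proj_W(v) = (-2/3, -2/3, 2/3).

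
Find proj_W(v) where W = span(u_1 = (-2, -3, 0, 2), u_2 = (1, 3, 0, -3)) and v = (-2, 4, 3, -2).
proj_W(v) = (-10/17, 36/17, 0, -58/17)

Set up U = [u_1 | ... | u_2] ∈ R^(4×2). The projector onto W = col(U) is P = U (U^T U)^(-1) U^T.
Compute U^T U =
  [17, -17]
  [-17, 19],
and U^T v = (-12, 16).
Solve U^T U · c = U^T v for the coefficients: c = (22/17, 2). The projection is proj_W(v) = U c.
Check: (v - proj_W(v)) · u_1 = 0  (should be 0).
Check: (v - proj_W(v)) · u_2 = 0  (should be 0).
Result: proj_W(v) = (-10/17, 36/17, 0, -58/17).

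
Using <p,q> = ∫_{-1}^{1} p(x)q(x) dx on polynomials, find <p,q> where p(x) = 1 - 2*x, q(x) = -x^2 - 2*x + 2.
<p,q> = 6

Expand the product: p(x)·q(x) = 2*x^3 + 3*x^2 - 6*x + 2.
∫_{-1}^{1} of each monomial x^k gives [2/(k+1) if k even, 0 if k odd]. Integrating term-by-term (or equivalently evaluating the antiderivative F(x) = x^4/2 + x^3 - 3*x^2 + 2*x at the endpoints):
  F(1) − F(−1) = 1/2 − (-11/2) = 6.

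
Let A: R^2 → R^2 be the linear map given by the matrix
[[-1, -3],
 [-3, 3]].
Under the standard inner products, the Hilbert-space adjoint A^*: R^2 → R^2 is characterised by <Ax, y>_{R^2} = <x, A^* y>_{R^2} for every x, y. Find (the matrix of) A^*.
A^* = A^T =
[[-1, -3],
 [-3, 3]]

For real matrices with standard dot products, the defining identity <Ax, y> = <x, A^* y> gives (Ax)^T y = x^T (A^*) y, i.e. x^T A^T y = x^T (A^*) y. Since this holds for all x, y, we must have A^* = A^T. Therefore
A^* =
[[-1, -3],
 [-3, 3]].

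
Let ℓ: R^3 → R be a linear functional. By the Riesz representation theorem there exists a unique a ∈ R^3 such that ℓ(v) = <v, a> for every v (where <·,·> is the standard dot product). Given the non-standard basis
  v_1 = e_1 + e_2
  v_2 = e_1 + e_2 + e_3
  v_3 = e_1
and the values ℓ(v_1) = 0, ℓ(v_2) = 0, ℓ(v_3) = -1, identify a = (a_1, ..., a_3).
a = (-1, 1, 0)

Write a = (a_1, ..., a_3) in the standard basis. For each basis vector v_i, ℓ(v_i) = <v_i, a> is a linear equation in the a_j's. Collect the n equations into a matrix system V a = ℓ, where row i of V is v_i (expressed in the standard basis). Since V is invertible (lower-triangular with 1s on the diagonal, up to permutation), solve by back-substitution:
  V =
[[1, 1, 0],
 [1, 1, 1],
 [1, 0, 0]]
  V a = (0, 0, -1)
Solving gives a = (-1, 1, 0).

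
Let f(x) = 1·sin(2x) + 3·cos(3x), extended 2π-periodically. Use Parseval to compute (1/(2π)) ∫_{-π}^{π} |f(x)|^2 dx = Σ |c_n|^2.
Σ |c_n|^2 = 5

Expand |f|^2 and use orthogonality of {sin(nx), cos(mx)} on [-π, π]:
  ∫_{-π}^{π} sin(nx)^2 dx = π, ∫ cos(mx)^2 dx = π, and cross terms integrate to 0.
So ∫_{-π}^{π} f(x)^2 dx = 1^2 · π + 3^2 · π = (1 + 9)π.
Divide by 2π: (1 + 9)/2 = 5.
By Parseval, this equals Σ |c_n|^2.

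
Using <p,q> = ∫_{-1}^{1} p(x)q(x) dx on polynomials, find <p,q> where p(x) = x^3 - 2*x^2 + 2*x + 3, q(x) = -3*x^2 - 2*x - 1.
<p,q> = -176/15

Expand the product: p(x)·q(x) = -3*x^5 + 4*x^4 - 3*x^3 - 11*x^2 - 8*x - 3.
∫_{-1}^{1} of each monomial x^k gives [2/(k+1) if k even, 0 if k odd]. Integrating term-by-term (or equivalently evaluating the antiderivative F(x) = -x^6/2 + 4*x^5/5 - 3*x^4/4 - 11*x^3/3 - 4*x^2 - 3*x at the endpoints):
  F(1) − F(−1) = -667/60 − (37/60) = -176/15.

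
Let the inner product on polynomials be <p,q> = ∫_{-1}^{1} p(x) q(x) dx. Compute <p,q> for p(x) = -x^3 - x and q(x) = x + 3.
<p,q> = -16/15

Expand the product: p(x)·q(x) = -x^4 - 3*x^3 - x^2 - 3*x.
∫_{-1}^{1} of each monomial x^k gives [2/(k+1) if k even, 0 if k odd]. Integrating term-by-term (or equivalently evaluating the antiderivative F(x) = -x^5/5 - 3*x^4/4 - x^3/3 - 3*x^2/2 at the endpoints):
  F(1) − F(−1) = -167/60 − (-103/60) = -16/15.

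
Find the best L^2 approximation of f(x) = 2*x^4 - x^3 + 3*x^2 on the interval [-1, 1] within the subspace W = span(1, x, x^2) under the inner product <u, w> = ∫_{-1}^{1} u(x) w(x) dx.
g(x) = 33*x^2/7 - 3*x/5 - 6/35

The best approximation g ∈ W is the orthogonal projection of f onto W. Writing g = a_0 + a_1 x + a_2 x^2, the coefficients solve the normal equations G · a = b where
  G_{ij} = <φ_i, φ_j> and b_i = <f, φ_i>, with φ_0 = 1, φ_1 = x, φ_2 = x^2.
G =
  [2, 0, 2/3]
  [0, 2/3, 0]
  [2/3, 0, 2/5],
b = (14/5, -2/5, 62/35).
Solving gives a_0 = -6/35, a_1 = -3/5, a_2 = 33/7, so
  g(x) = 33*x^2/7 - 3*x/5 - 6/35.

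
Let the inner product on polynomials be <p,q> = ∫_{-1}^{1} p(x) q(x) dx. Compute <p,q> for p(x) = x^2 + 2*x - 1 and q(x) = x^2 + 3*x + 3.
<p,q> = -4/15

Expand the product: p(x)·q(x) = x^4 + 5*x^3 + 8*x^2 + 3*x - 3.
∫_{-1}^{1} of each monomial x^k gives [2/(k+1) if k even, 0 if k odd]. Integrating term-by-term (or equivalently evaluating the antiderivative F(x) = x^5/5 + 5*x^4/4 + 8*x^3/3 + 3*x^2/2 - 3*x at the endpoints):
  F(1) − F(−1) = 157/60 − (173/60) = -4/15.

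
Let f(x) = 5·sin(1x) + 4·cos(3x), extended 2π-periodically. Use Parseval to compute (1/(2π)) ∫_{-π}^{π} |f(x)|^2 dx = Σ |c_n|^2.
Σ |c_n|^2 = 41/2

Expand |f|^2 and use orthogonality of {sin(nx), cos(mx)} on [-π, π]:
  ∫_{-π}^{π} sin(nx)^2 dx = π, ∫ cos(mx)^2 dx = π, and cross terms integrate to 0.
So ∫_{-π}^{π} f(x)^2 dx = 5^2 · π + 4^2 · π = (25 + 16)π.
Divide by 2π: (25 + 16)/2 = 41/2.
By Parseval, this equals Σ |c_n|^2.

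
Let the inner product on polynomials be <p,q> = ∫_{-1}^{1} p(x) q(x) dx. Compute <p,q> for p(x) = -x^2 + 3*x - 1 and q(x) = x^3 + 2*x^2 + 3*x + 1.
<p,q> = 12/5

Expand the product: p(x)·q(x) = -x^5 + x^4 + 2*x^3 + 6*x^2 - 1.
∫_{-1}^{1} of each monomial x^k gives [2/(k+1) if k even, 0 if k odd]. Integrating term-by-term (or equivalently evaluating the antiderivative F(x) = -x^6/6 + x^5/5 + x^4/2 + 2*x^3 - x at the endpoints):
  F(1) − F(−1) = 23/15 − (-13/15) = 12/5.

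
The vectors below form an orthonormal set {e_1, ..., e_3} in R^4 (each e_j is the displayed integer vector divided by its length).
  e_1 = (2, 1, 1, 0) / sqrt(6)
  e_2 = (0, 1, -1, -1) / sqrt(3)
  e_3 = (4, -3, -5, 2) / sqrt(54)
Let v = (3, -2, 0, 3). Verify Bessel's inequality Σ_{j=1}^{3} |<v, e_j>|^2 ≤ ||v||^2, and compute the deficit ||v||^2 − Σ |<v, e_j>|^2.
Σ |<v, e_j>|^2 = 65/3; ||v||^2 = 22; deficit = 1/3

Write each e_j = u_j / sqrt(<u_j, u_j>) where u_j is the displayed integer vector. Then <v, e_j> = <v, u_j> / sqrt(<u_j, u_j>), so |<v, e_j>|^2 = <v, u_j>^2 / <u_j, u_j>.
Coefficients: <v, e_1> = 4/sqrt(6), <v, e_2> = -5/sqrt(3), <v, e_3> = 24/sqrt(54).
Square and sum: Σ |<v, e_j>|^2 = 65/3.
Compute ||v||^2 = v·v = 22.
Deficit = 22 − 65/3 = 1/3 ≥ 0, confirming Bessel's inequality. (The deficit equals ||v − Σ <v,e_j> e_j||^2, the squared distance from v to span{e_j}.)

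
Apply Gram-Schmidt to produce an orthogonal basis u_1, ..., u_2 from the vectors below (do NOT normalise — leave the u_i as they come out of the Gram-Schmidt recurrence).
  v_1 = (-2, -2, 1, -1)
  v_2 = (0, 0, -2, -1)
Orthogonal basis:
  u_1 = (-2, -2, 1, -1)
  u_2 = (-1/5, -1/5, -19/10, -11/10)

Apply the Gram-Schmidt recurrence
  u_1 = v_1
  u_i = v_i − Σ_{j<i} ((v_i · u_j) / (u_j · u_j)) · u_j.

Step by step this gives:
  u_1 = (-2, -2, 1, -1)
  u_2 = (-1/5, -1/5, -19/10, -11/10)

Orthogonality check:
  u_2 · u_1 = 0 (should be 0)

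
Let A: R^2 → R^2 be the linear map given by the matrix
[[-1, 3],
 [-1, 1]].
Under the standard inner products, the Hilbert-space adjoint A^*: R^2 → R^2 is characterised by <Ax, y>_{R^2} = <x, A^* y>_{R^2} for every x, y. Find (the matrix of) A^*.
A^* = A^T =
[[-1, -1],
 [3, 1]]

For real matrices with standard dot products, the defining identity <Ax, y> = <x, A^* y> gives (Ax)^T y = x^T (A^*) y, i.e. x^T A^T y = x^T (A^*) y. Since this holds for all x, y, we must have A^* = A^T. Therefore
A^* =
[[-1, -1],
 [3, 1]].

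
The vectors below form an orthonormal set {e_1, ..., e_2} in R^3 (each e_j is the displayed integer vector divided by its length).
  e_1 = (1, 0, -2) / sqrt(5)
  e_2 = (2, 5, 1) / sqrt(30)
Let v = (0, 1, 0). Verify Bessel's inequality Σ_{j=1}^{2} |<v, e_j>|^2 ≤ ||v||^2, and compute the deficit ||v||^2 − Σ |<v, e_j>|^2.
Σ |<v, e_j>|^2 = 5/6; ||v||^2 = 1; deficit = 1/6

Write each e_j = u_j / sqrt(<u_j, u_j>) where u_j is the displayed integer vector. Then <v, e_j> = <v, u_j> / sqrt(<u_j, u_j>), so |<v, e_j>|^2 = <v, u_j>^2 / <u_j, u_j>.
Coefficients: <v, e_1> = 0/sqrt(5), <v, e_2> = 5/sqrt(30).
Square and sum: Σ |<v, e_j>|^2 = 5/6.
Compute ||v||^2 = v·v = 1.
Deficit = 1 − 5/6 = 1/6 ≥ 0, confirming Bessel's inequality. (The deficit equals ||v − Σ <v,e_j> e_j||^2, the squared distance from v to span{e_j}.)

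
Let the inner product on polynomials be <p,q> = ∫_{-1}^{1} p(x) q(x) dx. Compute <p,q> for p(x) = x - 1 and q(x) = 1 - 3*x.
<p,q> = -4

Expand the product: p(x)·q(x) = -3*x^2 + 4*x - 1.
∫_{-1}^{1} of each monomial x^k gives [2/(k+1) if k even, 0 if k odd]. Integrating term-by-term (or equivalently evaluating the antiderivative F(x) = -x^3 + 2*x^2 - x at the endpoints):
  F(1) − F(−1) = 0 − (4) = -4.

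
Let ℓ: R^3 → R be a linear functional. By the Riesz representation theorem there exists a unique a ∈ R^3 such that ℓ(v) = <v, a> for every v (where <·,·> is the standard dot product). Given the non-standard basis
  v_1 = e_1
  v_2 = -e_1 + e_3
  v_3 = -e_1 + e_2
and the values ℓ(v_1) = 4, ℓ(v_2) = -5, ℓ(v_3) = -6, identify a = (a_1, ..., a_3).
a = (4, -2, -1)

Write a = (a_1, ..., a_3) in the standard basis. For each basis vector v_i, ℓ(v_i) = <v_i, a> is a linear equation in the a_j's. Collect the n equations into a matrix system V a = ℓ, where row i of V is v_i (expressed in the standard basis). Since V is invertible (lower-triangular with 1s on the diagonal, up to permutation), solve by back-substitution:
  V =
[[1, 0, 0],
 [-1, 0, 1],
 [-1, 1, 0]]
  V a = (4, -5, -6)
Solving gives a = (4, -2, -1).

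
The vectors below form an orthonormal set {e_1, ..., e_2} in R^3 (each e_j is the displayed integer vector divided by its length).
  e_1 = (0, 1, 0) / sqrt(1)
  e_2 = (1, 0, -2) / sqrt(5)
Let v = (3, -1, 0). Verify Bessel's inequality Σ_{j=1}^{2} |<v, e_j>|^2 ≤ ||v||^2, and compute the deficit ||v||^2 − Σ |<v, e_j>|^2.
Σ |<v, e_j>|^2 = 14/5; ||v||^2 = 10; deficit = 36/5

Write each e_j = u_j / sqrt(<u_j, u_j>) where u_j is the displayed integer vector. Then <v, e_j> = <v, u_j> / sqrt(<u_j, u_j>), so |<v, e_j>|^2 = <v, u_j>^2 / <u_j, u_j>.
Coefficients: <v, e_1> = -1/sqrt(1), <v, e_2> = 3/sqrt(5).
Square and sum: Σ |<v, e_j>|^2 = 14/5.
Compute ||v||^2 = v·v = 10.
Deficit = 10 − 14/5 = 36/5 ≥ 0, confirming Bessel's inequality. (The deficit equals ||v − Σ <v,e_j> e_j||^2, the squared distance from v to span{e_j}.)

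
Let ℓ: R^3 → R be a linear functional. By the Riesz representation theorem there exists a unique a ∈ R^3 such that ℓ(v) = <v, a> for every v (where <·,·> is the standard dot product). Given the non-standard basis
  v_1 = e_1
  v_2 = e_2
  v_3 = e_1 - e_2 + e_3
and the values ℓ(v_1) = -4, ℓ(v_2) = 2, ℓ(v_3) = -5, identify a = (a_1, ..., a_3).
a = (-4, 2, 1)

Write a = (a_1, ..., a_3) in the standard basis. For each basis vector v_i, ℓ(v_i) = <v_i, a> is a linear equation in the a_j's. Collect the n equations into a matrix system V a = ℓ, where row i of V is v_i (expressed in the standard basis). Since V is invertible (lower-triangular with 1s on the diagonal, up to permutation), solve by back-substitution:
  V =
[[1, 0, 0],
 [0, 1, 0],
 [1, -1, 1]]
  V a = (-4, 2, -5)
Solving gives a = (-4, 2, 1).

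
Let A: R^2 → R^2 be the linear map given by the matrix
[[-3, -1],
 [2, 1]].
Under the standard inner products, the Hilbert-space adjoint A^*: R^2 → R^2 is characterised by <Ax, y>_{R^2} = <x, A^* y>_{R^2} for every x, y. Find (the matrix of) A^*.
A^* = A^T =
[[-3, 2],
 [-1, 1]]

For real matrices with standard dot products, the defining identity <Ax, y> = <x, A^* y> gives (Ax)^T y = x^T (A^*) y, i.e. x^T A^T y = x^T (A^*) y. Since this holds for all x, y, we must have A^* = A^T. Therefore
A^* =
[[-3, 2],
 [-1, 1]].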